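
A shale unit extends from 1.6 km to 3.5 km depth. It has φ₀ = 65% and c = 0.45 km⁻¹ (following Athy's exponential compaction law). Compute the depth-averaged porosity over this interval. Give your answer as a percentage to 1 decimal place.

⟨φ⟩ = (1/(Z₂−Z₁)) ∫ φ₀ e^(−cZ) dZ = φ₀·(e^(−c·Z₁) − e^(−c·Z₂)) / (c·(Z₂−Z₁))
e^(−0.45×1.6) = 0.4868; e^(−0.45×3.5) = 0.2070
⟨φ⟩ = 0.65 × (0.4868 − 0.2070) / (0.45 × 1.9) = 0.65 × 0.3272 = 0.2127

21.3%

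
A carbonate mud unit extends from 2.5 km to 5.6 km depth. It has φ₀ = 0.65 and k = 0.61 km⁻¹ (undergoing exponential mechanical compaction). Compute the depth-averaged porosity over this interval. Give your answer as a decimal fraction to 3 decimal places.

0.064

⟨φ⟩ = (1/(Z₂−Z₁)) ∫ φ₀ e^(−kZ) dZ = φ₀·(e^(−k·Z₁) − e^(−k·Z₂)) / (k·(Z₂−Z₁))
e^(−0.61×2.5) = 0.2176; e^(−0.61×5.6) = 0.0328
⟨φ⟩ = 0.65 × (0.2176 − 0.0328) / (0.61 × 3.1) = 0.65 × 0.0977 = 0.0635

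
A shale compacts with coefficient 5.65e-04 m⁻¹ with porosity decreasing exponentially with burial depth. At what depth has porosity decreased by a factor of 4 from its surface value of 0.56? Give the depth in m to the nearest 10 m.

Working in km (1 km = 1000 m; c in km⁻¹ = c in m⁻¹ × 1000):
n/n₀ = 1/4 ⇒ exp(−c·d) = 1/4 ⇒ d = ln(4) / c
d = 1.3863 / 0.565 = 2.454 km

2450 m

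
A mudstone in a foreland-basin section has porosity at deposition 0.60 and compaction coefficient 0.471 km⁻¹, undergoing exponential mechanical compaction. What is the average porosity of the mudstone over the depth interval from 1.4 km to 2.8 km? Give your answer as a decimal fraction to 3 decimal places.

0.227

⟨n⟩ = (1/(d₂−d₁)) ∫ n₀ e^(−cd) dd = n₀·(e^(−c·d₁) − e^(−c·d₂)) / (c·(d₂−d₁))
e^(−0.471×1.4) = 0.5172; e^(−0.471×2.8) = 0.2675
⟨n⟩ = 0.6 × (0.5172 − 0.2675) / (0.471 × 1.4) = 0.6 × 0.3787 = 0.2272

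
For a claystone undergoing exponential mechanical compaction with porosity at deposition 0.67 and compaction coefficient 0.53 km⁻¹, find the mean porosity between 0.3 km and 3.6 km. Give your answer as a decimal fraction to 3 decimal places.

0.270

⟨phi⟩ = (1/(Z₂−Z₁)) ∫ phi₀ e^(−kZ) dZ = phi₀·(e^(−k·Z₁) − e^(−k·Z₂)) / (k·(Z₂−Z₁))
e^(−0.53×0.3) = 0.8530; e^(−0.53×3.6) = 0.1484
⟨phi⟩ = 0.67 × (0.8530 − 0.1484) / (0.53 × 3.3) = 0.67 × 0.4029 = 0.2699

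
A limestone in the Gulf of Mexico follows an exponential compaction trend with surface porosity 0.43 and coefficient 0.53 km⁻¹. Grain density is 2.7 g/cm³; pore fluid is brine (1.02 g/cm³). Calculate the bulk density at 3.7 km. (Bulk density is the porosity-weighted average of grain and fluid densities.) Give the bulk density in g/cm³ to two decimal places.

2.60 g/cm³

Porosity at depth: n = 0.43·exp(−0.53×3.7) = 0.43×0.1407 = 0.0605
Bulk density: ρ_b = (1−n)ρ_g + n·ρ_f = 0.9395×2.7 + 0.0605×1.02
       = 2.537 + 0.062 = 2.598 g/cm³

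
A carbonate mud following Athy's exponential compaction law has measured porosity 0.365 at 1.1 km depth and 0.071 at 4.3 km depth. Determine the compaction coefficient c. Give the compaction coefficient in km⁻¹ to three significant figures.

Athy: n(Z) = n₀ e^(−cZ) ⇒ n₁/n₂ = e^{c(Z₂−Z₁)} ⇒ c = ln(n₁/n₂)/(Z₂−Z₁)
c = ln(0.365/0.071) / (4.3 − 1.1) = ln(5.141) / 3.2 = 1.6372 / 3.2 = 0.5116 km⁻¹

0.512 km⁻¹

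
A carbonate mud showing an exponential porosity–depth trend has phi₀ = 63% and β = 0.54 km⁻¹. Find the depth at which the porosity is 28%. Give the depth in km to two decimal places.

1.50 km

Invert Athy's law: z = ln(phi₀/phi) / β
z = ln(0.63/0.28) / 0.54 = ln(2.25) / 0.54 = 0.8109 / 0.54 = 1.502 km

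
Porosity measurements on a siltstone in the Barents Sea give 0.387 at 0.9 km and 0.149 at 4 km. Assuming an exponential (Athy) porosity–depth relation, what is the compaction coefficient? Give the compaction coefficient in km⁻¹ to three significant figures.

0.308 km⁻¹

Athy: φ(d) = φ₀ e^(−kd) ⇒ φ₁/φ₂ = e^{k(d₂−d₁)} ⇒ k = ln(φ₁/φ₂)/(d₂−d₁)
k = ln(0.387/0.149) / (4 − 0.9) = ln(2.597) / 3.1 = 0.9545 / 3.1 = 0.3079 km⁻¹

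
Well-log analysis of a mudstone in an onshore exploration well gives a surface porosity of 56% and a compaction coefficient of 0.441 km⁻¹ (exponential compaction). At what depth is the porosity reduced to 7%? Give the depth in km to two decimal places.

Invert Athy's law: d = ln(φ₀/φ) / β
d = ln(0.56/0.07) / 0.441 = ln(8) / 0.441 = 2.0794 / 0.441 = 4.715 km

4.72 km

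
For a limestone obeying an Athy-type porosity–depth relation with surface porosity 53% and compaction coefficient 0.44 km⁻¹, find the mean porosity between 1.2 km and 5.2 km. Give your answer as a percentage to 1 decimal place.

14.7%

⟨n⟩ = (1/(d₂−d₁)) ∫ n₀ e^(−βd) dd = n₀·(e^(−β·d₁) − e^(−β·d₂)) / (β·(d₂−d₁))
e^(−0.44×1.2) = 0.5898; e^(−0.44×5.2) = 0.1015
⟨n⟩ = 0.53 × (0.5898 − 0.1015) / (0.44 × 4) = 0.53 × 0.2775 = 0.1470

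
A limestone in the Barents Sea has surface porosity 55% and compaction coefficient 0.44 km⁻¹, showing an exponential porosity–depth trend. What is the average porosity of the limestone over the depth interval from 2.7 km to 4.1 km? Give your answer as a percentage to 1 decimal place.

12.5%

⟨n⟩ = (1/(Z₂−Z₁)) ∫ n₀ e^(−cZ) dZ = n₀·(e^(−c·Z₁) − e^(−c·Z₂)) / (c·(Z₂−Z₁))
e^(−0.44×2.7) = 0.3048; e^(−0.44×4.1) = 0.1646
⟨n⟩ = 0.55 × (0.3048 − 0.1646) / (0.44 × 1.4) = 0.55 × 0.2276 = 0.1252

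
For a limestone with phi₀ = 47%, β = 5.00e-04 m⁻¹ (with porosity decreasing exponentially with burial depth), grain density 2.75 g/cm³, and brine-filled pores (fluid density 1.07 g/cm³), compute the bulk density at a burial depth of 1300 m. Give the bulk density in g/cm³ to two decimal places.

Working in km (1 km = 1000 m; β in km⁻¹ = β in m⁻¹ × 1000):
Porosity at depth: phi = 0.47·exp(−0.5×1.3) = 0.47×0.5220 = 0.2454
Bulk density: ρ_b = (1−phi)ρ_g + phi·ρ_f = 0.7546×2.75 + 0.2454×1.07
       = 2.075 + 0.263 = 2.338 g/cm³

2.34 g/cm³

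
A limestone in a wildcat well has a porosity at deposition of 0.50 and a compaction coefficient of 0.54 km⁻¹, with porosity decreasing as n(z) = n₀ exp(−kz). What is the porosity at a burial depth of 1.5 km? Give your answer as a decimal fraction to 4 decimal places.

n = n₀·exp(−k·z) = 0.5 × exp(−0.54 × 1.5) = 0.5 × exp(−0.81)
  = 0.5 × 0.4449 = 0.2224

0.2224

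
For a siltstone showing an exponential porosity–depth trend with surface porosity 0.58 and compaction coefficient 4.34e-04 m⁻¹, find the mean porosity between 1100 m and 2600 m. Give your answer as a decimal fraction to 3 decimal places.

0.264

Working in km (1 km = 1000 m; k in km⁻¹ = k in m⁻¹ × 1000):
⟨n⟩ = (1/(z₂−z₁)) ∫ n₀ e^(−kz) dz = n₀·(e^(−k·z₁) − e^(−k·z₂)) / (k·(z₂−z₁))
e^(−0.434×1.1) = 0.6204; e^(−0.434×2.6) = 0.3236
⟨n⟩ = 0.58 × (0.6204 − 0.3236) / (0.434 × 1.5) = 0.58 × 0.4560 = 0.2645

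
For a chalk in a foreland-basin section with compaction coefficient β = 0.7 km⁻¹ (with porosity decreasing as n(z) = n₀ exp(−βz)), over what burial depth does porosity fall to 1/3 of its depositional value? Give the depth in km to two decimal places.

n/n₀ = 1/3 ⇒ exp(−β·z) = 1/3 ⇒ z = ln(3) / β
z = 1.0986 / 0.7 = 1.569 km

1.57 km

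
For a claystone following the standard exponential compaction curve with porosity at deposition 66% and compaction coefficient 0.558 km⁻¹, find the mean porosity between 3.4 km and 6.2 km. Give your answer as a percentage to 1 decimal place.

5.0%

⟨φ⟩ = (1/(d₂−d₁)) ∫ φ₀ e^(−βd) dd = φ₀·(e^(−β·d₁) − e^(−β·d₂)) / (β·(d₂−d₁))
e^(−0.558×3.4) = 0.1500; e^(−0.558×6.2) = 0.0314
⟨φ⟩ = 0.66 × (0.1500 − 0.0314) / (0.558 × 2.8) = 0.66 × 0.0759 = 0.0501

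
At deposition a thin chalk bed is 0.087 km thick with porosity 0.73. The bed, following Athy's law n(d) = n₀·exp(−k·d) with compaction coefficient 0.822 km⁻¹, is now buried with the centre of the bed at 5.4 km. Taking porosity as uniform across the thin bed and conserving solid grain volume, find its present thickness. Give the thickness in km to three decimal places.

0.024 km

Porosity at 5.4 km: n = 0.73·exp(−0.822×5.4) = 0.0086
Solid-volume conservation: h(1−n) = h₀(1−n₀) ⇒ h = h₀·(1−n₀)/(1−n)
h = 0.087 × (1 − 0.73)/(1 − 0.0086) = 0.087 × 0.2723 = 0.0237 km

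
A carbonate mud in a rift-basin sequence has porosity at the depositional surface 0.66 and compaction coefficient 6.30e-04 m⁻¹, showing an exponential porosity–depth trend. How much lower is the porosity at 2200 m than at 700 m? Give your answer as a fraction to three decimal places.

0.260

Working in km (1 km = 1000 m; k in km⁻¹ = k in m⁻¹ × 1000):
φ(0.7) = 0.66·e^(−0.63×0.7) = 0.4246
φ(2.2) = 0.66·e^(−0.63×2.2) = 0.1650
Δφ = 0.4246 − 0.1650 = 0.2596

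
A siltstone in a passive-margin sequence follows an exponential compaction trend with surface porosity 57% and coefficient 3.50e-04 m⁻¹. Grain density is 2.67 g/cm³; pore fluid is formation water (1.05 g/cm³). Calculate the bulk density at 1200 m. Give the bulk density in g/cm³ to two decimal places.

2.06 g/cm³

Working in km (1 km = 1000 m; β in km⁻¹ = β in m⁻¹ × 1000):
Porosity at depth: phi = 0.57·exp(−0.35×1.2) = 0.57×0.6570 = 0.3745
Bulk density: ρ_b = (1−phi)ρ_g + phi·ρ_f = 0.6255×2.67 + 0.3745×1.05
       = 1.670 + 0.393 = 2.063 g/cm³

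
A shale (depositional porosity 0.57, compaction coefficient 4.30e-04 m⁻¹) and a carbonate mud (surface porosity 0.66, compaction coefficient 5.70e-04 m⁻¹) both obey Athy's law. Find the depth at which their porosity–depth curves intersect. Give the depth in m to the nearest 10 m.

Working in km (1 km = 1000 m; c in km⁻¹ = c in m⁻¹ × 1000):
Set n₀ₐ e^(−cₐZ) = n₀ᵦ e^(−cᵦZ) ⇒ ln(n₀ₐ/n₀ᵦ) = (cₐ − cᵦ)·Z
Z = ln(0.57/0.66) / (0.43 − 0.57) = -0.1466 / -0.14 = 1.047 km

1050 m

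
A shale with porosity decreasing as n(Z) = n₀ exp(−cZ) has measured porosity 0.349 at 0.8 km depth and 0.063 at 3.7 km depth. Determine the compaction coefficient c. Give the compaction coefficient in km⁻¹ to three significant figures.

Athy: n(Z) = n₀ e^(−cZ) ⇒ n₁/n₂ = e^{c(Z₂−Z₁)} ⇒ c = ln(n₁/n₂)/(Z₂−Z₁)
c = ln(0.349/0.063) / (3.7 − 0.8) = ln(5.54) / 2.9 = 1.7119 / 2.9 = 0.5903 km⁻¹

0.590 km⁻¹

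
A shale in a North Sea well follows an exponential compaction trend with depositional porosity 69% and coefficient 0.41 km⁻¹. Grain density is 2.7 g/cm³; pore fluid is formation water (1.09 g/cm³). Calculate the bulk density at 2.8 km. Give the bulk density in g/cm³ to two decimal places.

2.35 g/cm³

Porosity at depth: phi = 0.69·exp(−0.41×2.8) = 0.69×0.3173 = 0.2189
Bulk density: ρ_b = (1−phi)ρ_g + phi·ρ_f = 0.7811×2.7 + 0.2189×1.09
       = 2.109 + 0.239 = 2.348 g/cm³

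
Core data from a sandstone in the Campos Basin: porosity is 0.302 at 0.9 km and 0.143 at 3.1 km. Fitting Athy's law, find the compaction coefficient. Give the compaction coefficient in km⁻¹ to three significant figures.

0.340 km⁻¹

Athy: phi(z) = phi₀ e^(−βz) ⇒ phi₁/phi₂ = e^{β(z₂−z₁)} ⇒ β = ln(phi₁/phi₂)/(z₂−z₁)
β = ln(0.302/0.143) / (3.1 − 0.9) = ln(2.112) / 2.2 = 0.7476 / 2.2 = 0.3398 km⁻¹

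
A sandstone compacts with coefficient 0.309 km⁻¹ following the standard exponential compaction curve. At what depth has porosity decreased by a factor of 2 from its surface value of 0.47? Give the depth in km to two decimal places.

phi/phi₀ = 1/2 ⇒ exp(−β·Z) = 1/2 ⇒ Z = ln(2) / β
Z = 0.6931 / 0.309 = 2.243 km

2.24 km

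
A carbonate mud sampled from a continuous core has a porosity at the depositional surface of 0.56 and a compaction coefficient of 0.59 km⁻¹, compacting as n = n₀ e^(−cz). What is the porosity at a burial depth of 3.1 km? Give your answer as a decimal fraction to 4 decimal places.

n = n₀·exp(−c·z) = 0.56 × exp(−0.59 × 3.1) = 0.56 × exp(−1.829)
  = 0.56 × 0.1606 = 0.0899

0.0899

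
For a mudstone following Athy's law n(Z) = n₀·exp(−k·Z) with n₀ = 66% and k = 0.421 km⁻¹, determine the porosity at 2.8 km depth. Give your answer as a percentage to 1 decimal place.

n = n₀·exp(−k·Z) = 0.66 × exp(−0.421 × 2.8) = 0.66 × exp(−1.179)
  = 0.66 × 0.3076 = 0.2030

20.3%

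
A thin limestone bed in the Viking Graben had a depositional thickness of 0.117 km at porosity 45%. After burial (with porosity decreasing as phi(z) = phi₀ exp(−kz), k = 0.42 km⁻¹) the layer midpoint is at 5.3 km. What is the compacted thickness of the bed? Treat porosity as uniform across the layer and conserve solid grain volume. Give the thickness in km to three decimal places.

0.068 km

Porosity at 5.3 km: phi = 0.45·exp(−0.42×5.3) = 0.0486
Solid-volume conservation: h(1−phi) = h₀(1−phi₀) ⇒ h = h₀·(1−phi₀)/(1−phi)
h = 0.117 × (1 − 0.45)/(1 − 0.0486) = 0.117 × 0.5781 = 0.0676 km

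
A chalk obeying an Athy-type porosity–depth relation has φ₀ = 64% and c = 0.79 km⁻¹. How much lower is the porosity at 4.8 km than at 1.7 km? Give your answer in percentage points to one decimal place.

15.3 percentage points

φ(1.7) = 0.64·e^(−0.79×1.7) = 0.1671
φ(4.8) = 0.64·e^(−0.79×4.8) = 0.0144
Δφ = 0.1671 − 0.0144 = 0.1526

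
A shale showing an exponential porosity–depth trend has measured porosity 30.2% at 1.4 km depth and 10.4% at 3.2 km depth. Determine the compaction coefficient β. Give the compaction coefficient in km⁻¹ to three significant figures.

Athy: phi(d) = phi₀ e^(−βd) ⇒ phi₁/phi₂ = e^{β(d₂−d₁)} ⇒ β = ln(phi₁/phi₂)/(d₂−d₁)
β = ln(0.302/0.104) / (3.2 − 1.4) = ln(2.904) / 1.8 = 1.0660 / 1.8 = 0.5922 km⁻¹

0.592 km⁻¹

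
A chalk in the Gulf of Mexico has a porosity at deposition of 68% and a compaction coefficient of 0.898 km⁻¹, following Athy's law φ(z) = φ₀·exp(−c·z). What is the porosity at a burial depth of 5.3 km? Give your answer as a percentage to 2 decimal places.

0.58%

φ = φ₀·exp(−c·z) = 0.68 × exp(−0.898 × 5.3) = 0.68 × exp(−4.759)
  = 0.68 × 0.0086 = 0.0058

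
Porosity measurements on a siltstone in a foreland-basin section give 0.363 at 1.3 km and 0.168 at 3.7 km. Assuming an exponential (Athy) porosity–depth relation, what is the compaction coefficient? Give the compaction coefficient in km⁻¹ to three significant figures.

Athy: n(Z) = n₀ e^(−cZ) ⇒ n₁/n₂ = e^{c(Z₂−Z₁)} ⇒ c = ln(n₁/n₂)/(Z₂−Z₁)
c = ln(0.363/0.168) / (3.7 − 1.3) = ln(2.161) / 2.4 = 0.7704 / 2.4 = 0.321 km⁻¹

0.321 km⁻¹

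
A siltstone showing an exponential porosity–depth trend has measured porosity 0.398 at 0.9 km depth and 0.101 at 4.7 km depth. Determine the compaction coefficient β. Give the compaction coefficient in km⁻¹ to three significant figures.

0.361 km⁻¹

Athy: phi(Z) = phi₀ e^(−βZ) ⇒ phi₁/phi₂ = e^{β(Z₂−Z₁)} ⇒ β = ln(phi₁/phi₂)/(Z₂−Z₁)
β = ln(0.398/0.101) / (4.7 − 0.9) = ln(3.941) / 3.8 = 1.3713 / 3.8 = 0.3609 km⁻¹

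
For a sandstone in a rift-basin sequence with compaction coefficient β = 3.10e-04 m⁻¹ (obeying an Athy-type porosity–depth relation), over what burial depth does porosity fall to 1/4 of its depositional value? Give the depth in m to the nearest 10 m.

Working in km (1 km = 1000 m; β in km⁻¹ = β in m⁻¹ × 1000):
φ/φ₀ = 1/4 ⇒ exp(−β·Z) = 1/4 ⇒ Z = ln(4) / β
Z = 1.3863 / 0.31 = 4.472 km

4470 m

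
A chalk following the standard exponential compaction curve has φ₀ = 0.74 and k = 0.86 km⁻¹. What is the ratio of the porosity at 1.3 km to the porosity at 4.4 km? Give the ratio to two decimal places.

φ(z₁)/φ(z₂) = e^(−k·z₁)/e^(−k·z₂) = e^{k(z₂−z₁)}
= exp(0.86 × 3.1) = exp(2.666) = 14.3823

14.38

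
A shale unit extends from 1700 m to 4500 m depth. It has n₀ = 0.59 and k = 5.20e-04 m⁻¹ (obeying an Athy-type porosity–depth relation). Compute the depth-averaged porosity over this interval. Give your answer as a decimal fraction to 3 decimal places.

0.128

Working in km (1 km = 1000 m; k in km⁻¹ = k in m⁻¹ × 1000):
⟨n⟩ = (1/(d₂−d₁)) ∫ n₀ e^(−kd) dd = n₀·(e^(−k·d₁) − e^(−k·d₂)) / (k·(d₂−d₁))
e^(−0.52×1.7) = 0.4131; e^(−0.52×4.5) = 0.0963
⟨n⟩ = 0.59 × (0.4131 − 0.0963) / (0.52 × 2.8) = 0.59 × 0.2176 = 0.1284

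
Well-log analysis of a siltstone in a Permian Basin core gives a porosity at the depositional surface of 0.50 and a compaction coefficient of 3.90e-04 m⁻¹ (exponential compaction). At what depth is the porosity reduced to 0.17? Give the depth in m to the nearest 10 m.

Working in km (1 km = 1000 m; β in km⁻¹ = β in m⁻¹ × 1000):
Invert Athy's law: Z = ln(n₀/n) / β
Z = ln(0.5/0.17) / 0.39 = ln(2.941) / 0.39 = 1.0788 / 0.39 = 2.766 km

2770 m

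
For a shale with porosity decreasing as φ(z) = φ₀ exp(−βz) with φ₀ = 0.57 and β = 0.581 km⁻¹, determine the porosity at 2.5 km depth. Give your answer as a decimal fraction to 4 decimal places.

0.1334

φ = φ₀·exp(−β·z) = 0.57 × exp(−0.581 × 2.5) = 0.57 × exp(−1.452)
  = 0.57 × 0.2340 = 0.1334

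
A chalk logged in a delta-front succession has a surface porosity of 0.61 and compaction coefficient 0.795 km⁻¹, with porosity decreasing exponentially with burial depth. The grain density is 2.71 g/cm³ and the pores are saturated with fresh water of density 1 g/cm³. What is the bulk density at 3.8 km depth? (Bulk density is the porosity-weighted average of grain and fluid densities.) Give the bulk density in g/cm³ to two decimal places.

Porosity at depth: n = 0.61·exp(−0.795×3.8) = 0.61×0.0488 = 0.0297
Bulk density: ρ_b = (1−n)ρ_g + n·ρ_f = 0.9703×2.71 + 0.0297×1
       = 2.629 + 0.030 = 2.659 g/cm³

2.66 g/cm³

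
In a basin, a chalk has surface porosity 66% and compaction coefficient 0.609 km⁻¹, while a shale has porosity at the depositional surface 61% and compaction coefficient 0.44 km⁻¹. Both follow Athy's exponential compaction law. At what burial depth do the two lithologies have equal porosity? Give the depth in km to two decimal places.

0.47 km

Set n₀ₐ e^(−kₐZ) = n₀ᵦ e^(−kᵦZ) ⇒ ln(n₀ₐ/n₀ᵦ) = (kₐ − kᵦ)·Z
Z = ln(0.66/0.61) / (0.609 − 0.44) = 0.0788 / 0.169 = 0.466 km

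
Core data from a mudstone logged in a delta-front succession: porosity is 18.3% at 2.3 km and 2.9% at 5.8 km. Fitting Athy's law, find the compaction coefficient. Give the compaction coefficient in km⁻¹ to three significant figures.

0.526 km⁻¹

Athy: φ(d) = φ₀ e^(−kd) ⇒ φ₁/φ₂ = e^{k(d₂−d₁)} ⇒ k = ln(φ₁/φ₂)/(d₂−d₁)
k = ln(0.183/0.029) / (5.8 − 2.3) = ln(6.31) / 3.5 = 1.8422 / 3.5 = 0.5263 km⁻¹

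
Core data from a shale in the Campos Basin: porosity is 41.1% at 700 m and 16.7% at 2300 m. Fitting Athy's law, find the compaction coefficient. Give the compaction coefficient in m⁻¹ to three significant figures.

0.000563 m⁻¹

Working in km (1 km = 1000 m; β in km⁻¹ = β in m⁻¹ × 1000):
Athy: phi(d) = phi₀ e^(−βd) ⇒ phi₁/phi₂ = e^{β(d₂−d₁)} ⇒ β = ln(phi₁/phi₂)/(d₂−d₁)
β = ln(0.411/0.167) / (2.3 − 0.7) = ln(2.461) / 1.6 = 0.9006 / 1.6 = 0.5629 km⁻¹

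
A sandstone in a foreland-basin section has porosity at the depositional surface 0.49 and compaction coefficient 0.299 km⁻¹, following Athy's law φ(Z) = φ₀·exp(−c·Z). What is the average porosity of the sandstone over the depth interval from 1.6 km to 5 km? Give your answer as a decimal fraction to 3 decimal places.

⟨φ⟩ = (1/(Z₂−Z₁)) ∫ φ₀ e^(−cZ) dZ = φ₀·(e^(−c·Z₁) − e^(−c·Z₂)) / (c·(Z₂−Z₁))
e^(−0.299×1.6) = 0.6198; e^(−0.299×5) = 0.2242
⟨φ⟩ = 0.49 × (0.6198 − 0.2242) / (0.299 × 3.4) = 0.49 × 0.3891 = 0.1906

0.191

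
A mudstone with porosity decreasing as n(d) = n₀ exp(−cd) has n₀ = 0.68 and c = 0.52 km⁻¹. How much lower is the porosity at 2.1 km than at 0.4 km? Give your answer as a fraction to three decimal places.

0.324

n(0.4) = 0.68·e^(−0.52×0.4) = 0.5523
n(2.1) = 0.68·e^(−0.52×2.1) = 0.2282
Δn = 0.5523 − 0.2282 = 0.3241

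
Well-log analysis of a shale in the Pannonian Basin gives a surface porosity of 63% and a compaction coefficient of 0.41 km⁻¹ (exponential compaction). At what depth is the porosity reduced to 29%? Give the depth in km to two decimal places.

Invert Athy's law: Z = ln(phi₀/phi) / c
Z = ln(0.63/0.29) / 0.41 = ln(2.172) / 0.41 = 0.7758 / 0.41 = 1.892 km

1.89 km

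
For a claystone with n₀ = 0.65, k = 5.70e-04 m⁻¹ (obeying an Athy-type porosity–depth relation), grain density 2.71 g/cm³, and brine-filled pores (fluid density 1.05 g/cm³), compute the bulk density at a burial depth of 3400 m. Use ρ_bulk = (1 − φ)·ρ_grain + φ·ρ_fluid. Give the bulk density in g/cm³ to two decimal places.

2.55 g/cm³

Working in km (1 km = 1000 m; k in km⁻¹ = k in m⁻¹ × 1000):
Porosity at depth: n = 0.65·exp(−0.57×3.4) = 0.65×0.1440 = 0.0936
Bulk density: ρ_b = (1−n)ρ_g + n·ρ_f = 0.9064×2.71 + 0.0936×1.05
       = 2.456 + 0.098 = 2.555 g/cm³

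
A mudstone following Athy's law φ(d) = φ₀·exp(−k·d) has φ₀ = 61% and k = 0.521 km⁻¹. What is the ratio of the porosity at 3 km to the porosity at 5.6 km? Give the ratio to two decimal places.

φ(d₁)/φ(d₂) = e^(−k·d₁)/e^(−k·d₂) = e^{k(d₂−d₁)}
= exp(0.521 × 2.6) = exp(1.355) = 3.8752

3.88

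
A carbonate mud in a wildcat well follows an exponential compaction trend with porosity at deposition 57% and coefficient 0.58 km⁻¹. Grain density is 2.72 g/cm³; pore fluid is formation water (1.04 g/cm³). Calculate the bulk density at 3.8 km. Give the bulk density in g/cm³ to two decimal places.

Porosity at depth: phi = 0.57·exp(−0.58×3.8) = 0.57×0.1104 = 0.0629
Bulk density: ρ_b = (1−phi)ρ_g + phi·ρ_f = 0.9371×2.72 + 0.0629×1.04
       = 2.549 + 0.065 = 2.614 g/cm³

2.61 g/cm³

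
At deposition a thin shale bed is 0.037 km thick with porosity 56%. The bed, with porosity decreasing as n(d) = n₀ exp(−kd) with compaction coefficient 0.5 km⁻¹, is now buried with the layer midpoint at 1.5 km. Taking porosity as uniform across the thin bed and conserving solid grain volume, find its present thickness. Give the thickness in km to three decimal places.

Porosity at 1.5 km: n = 0.56·exp(−0.5×1.5) = 0.2645
Solid-volume conservation: h(1−n) = h₀(1−n₀) ⇒ h = h₀·(1−n₀)/(1−n)
h = 0.037 × (1 − 0.56)/(1 − 0.2645) = 0.037 × 0.5983 = 0.0221 km

0.022 km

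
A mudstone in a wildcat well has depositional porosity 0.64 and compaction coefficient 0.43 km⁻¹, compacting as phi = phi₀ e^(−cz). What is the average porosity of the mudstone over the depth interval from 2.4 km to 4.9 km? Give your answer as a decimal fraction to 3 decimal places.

0.140

⟨phi⟩ = (1/(z₂−z₁)) ∫ phi₀ e^(−cz) dz = phi₀·(e^(−c·z₁) − e^(−c·z₂)) / (c·(z₂−z₁))
e^(−0.43×2.4) = 0.3563; e^(−0.43×4.9) = 0.1216
⟨phi⟩ = 0.64 × (0.3563 − 0.1216) / (0.43 × 2.5) = 0.64 × 0.2183 = 0.1397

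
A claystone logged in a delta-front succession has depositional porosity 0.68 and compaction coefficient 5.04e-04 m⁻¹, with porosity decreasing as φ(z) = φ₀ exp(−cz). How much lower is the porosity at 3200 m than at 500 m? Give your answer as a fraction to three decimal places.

0.393

Working in km (1 km = 1000 m; c in km⁻¹ = c in m⁻¹ × 1000):
φ(0.5) = 0.68·e^(−0.504×0.5) = 0.5285
φ(3.2) = 0.68·e^(−0.504×3.2) = 0.1355
Δφ = 0.5285 − 0.1355 = 0.3930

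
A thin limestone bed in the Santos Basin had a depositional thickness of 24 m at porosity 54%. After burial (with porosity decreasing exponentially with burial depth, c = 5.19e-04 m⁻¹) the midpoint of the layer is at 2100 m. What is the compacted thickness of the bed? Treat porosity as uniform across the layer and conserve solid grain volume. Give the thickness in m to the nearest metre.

Working in km (1 km = 1000 m; c in km⁻¹ = c in m⁻¹ × 1000):
Porosity at 2.1 km: φ = 0.54·exp(−0.519×2.1) = 0.1816
Solid-volume conservation: h(1−φ) = h₀(1−φ₀) ⇒ h = h₀·(1−φ₀)/(1−φ)
h = 0.024 × (1 − 0.54)/(1 − 0.1816) = 0.024 × 0.5621 = 0.0135 km

13 m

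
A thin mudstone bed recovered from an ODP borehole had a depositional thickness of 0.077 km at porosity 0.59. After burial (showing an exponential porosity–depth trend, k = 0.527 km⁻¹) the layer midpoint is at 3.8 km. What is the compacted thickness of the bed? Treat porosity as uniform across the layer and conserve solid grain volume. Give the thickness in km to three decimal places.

0.034 km

Porosity at 3.8 km: phi = 0.59·exp(−0.527×3.8) = 0.0796
Solid-volume conservation: h(1−phi) = h₀(1−phi₀) ⇒ h = h₀·(1−phi₀)/(1−phi)
h = 0.077 × (1 − 0.59)/(1 − 0.0796) = 0.077 × 0.4455 = 0.0343 km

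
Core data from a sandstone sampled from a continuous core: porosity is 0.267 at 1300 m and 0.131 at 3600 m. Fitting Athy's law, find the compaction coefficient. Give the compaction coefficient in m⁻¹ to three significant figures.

Working in km (1 km = 1000 m; β in km⁻¹ = β in m⁻¹ × 1000):
Athy: φ(z) = φ₀ e^(−βz) ⇒ φ₁/φ₂ = e^{β(z₂−z₁)} ⇒ β = ln(φ₁/φ₂)/(z₂−z₁)
β = ln(0.267/0.131) / (3.6 − 1.3) = ln(2.038) / 2.3 = 0.7121 / 2.3 = 0.3096 km⁻¹

0.000310 m⁻¹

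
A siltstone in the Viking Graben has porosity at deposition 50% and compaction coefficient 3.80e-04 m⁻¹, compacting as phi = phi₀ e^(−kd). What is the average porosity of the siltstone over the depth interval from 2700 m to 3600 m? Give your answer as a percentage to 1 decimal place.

Working in km (1 km = 1000 m; k in km⁻¹ = k in m⁻¹ × 1000):
⟨phi⟩ = (1/(d₂−d₁)) ∫ phi₀ e^(−kd) dd = phi₀·(e^(−k·d₁) − e^(−k·d₂)) / (k·(d₂−d₁))
e^(−0.38×2.7) = 0.3584; e^(−0.38×3.6) = 0.2546
⟨phi⟩ = 0.5 × (0.3584 − 0.2546) / (0.38 × 0.9) = 0.5 × 0.3036 = 0.1518

15.2%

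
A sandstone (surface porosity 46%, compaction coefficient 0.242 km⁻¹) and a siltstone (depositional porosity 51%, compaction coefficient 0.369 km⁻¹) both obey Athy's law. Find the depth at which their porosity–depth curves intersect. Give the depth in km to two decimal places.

Set φ₀ₐ e^(−cₐz) = φ₀ᵦ e^(−cᵦz) ⇒ ln(φ₀ₐ/φ₀ᵦ) = (cₐ − cᵦ)·z
z = ln(0.46/0.51) / (0.242 − 0.369) = -0.1032 / -0.127 = 0.812 km

0.81 km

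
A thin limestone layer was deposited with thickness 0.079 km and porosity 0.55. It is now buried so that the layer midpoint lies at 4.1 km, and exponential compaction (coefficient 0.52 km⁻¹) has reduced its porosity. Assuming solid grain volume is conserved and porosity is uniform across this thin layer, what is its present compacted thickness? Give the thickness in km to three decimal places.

0.038 km

Porosity at 4.1 km: n = 0.55·exp(−0.52×4.1) = 0.0652
Solid-volume conservation: h(1−n) = h₀(1−n₀) ⇒ h = h₀·(1−n₀)/(1−n)
h = 0.079 × (1 − 0.55)/(1 − 0.0652) = 0.079 × 0.4814 = 0.0380 km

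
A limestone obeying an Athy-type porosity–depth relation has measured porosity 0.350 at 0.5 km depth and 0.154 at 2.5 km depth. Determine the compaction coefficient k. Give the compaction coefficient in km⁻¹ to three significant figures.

0.410 km⁻¹

Athy: n(Z) = n₀ e^(−kZ) ⇒ n₁/n₂ = e^{k(Z₂−Z₁)} ⇒ k = ln(n₁/n₂)/(Z₂−Z₁)
k = ln(0.35/0.154) / (2.5 − 0.5) = ln(2.273) / 2 = 0.8210 / 2 = 0.4105 km⁻¹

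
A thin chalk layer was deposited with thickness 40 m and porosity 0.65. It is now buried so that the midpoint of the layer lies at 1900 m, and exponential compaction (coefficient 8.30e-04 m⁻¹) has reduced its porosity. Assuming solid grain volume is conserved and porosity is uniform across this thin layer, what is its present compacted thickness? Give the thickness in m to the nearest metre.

16 m

Working in km (1 km = 1000 m; c in km⁻¹ = c in m⁻¹ × 1000):
Porosity at 1.9 km: n = 0.65·exp(−0.83×1.9) = 0.1343
Solid-volume conservation: h(1−n) = h₀(1−n₀) ⇒ h = h₀·(1−n₀)/(1−n)
h = 0.04 × (1 − 0.65)/(1 − 0.1343) = 0.04 × 0.4043 = 0.0162 km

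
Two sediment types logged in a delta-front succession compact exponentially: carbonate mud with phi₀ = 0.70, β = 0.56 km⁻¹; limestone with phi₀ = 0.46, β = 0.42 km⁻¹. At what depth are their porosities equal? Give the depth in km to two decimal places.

3.00 km

Set phi₀ₐ e^(−βₐd) = phi₀ᵦ e^(−βᵦd) ⇒ ln(phi₀ₐ/phi₀ᵦ) = (βₐ − βᵦ)·d
d = ln(0.7/0.46) / (0.56 − 0.42) = 0.4199 / 0.14 = 2.999 km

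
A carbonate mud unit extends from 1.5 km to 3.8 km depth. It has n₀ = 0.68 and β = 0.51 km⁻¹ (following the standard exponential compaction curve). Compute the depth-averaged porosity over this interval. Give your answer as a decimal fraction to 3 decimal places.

0.186

⟨n⟩ = (1/(z₂−z₁)) ∫ n₀ e^(−βz) dz = n₀·(e^(−β·z₁) − e^(−β·z₂)) / (β·(z₂−z₁))
e^(−0.51×1.5) = 0.4653; e^(−0.51×3.8) = 0.1440
⟨n⟩ = 0.68 × (0.4653 − 0.1440) / (0.51 × 2.3) = 0.68 × 0.2739 = 0.1863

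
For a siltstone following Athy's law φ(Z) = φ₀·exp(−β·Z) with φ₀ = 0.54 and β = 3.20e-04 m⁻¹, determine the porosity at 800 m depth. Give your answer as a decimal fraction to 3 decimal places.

Working in km (1 km = 1000 m; β in km⁻¹ = β in m⁻¹ × 1000):
φ = φ₀·exp(−β·Z) = 0.54 × exp(−0.32 × 0.8) = 0.54 × exp(−0.256)
  = 0.54 × 0.7741 = 0.4180

0.418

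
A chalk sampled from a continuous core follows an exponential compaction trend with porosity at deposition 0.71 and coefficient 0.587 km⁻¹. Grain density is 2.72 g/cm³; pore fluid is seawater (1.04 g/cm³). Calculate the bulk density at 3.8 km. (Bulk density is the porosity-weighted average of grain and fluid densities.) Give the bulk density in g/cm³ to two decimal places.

Porosity at depth: n = 0.71·exp(−0.587×3.8) = 0.71×0.1075 = 0.0763
Bulk density: ρ_b = (1−n)ρ_g + n·ρ_f = 0.9237×2.72 + 0.0763×1.04
       = 2.512 + 0.079 = 2.592 g/cm³

2.59 g/cm³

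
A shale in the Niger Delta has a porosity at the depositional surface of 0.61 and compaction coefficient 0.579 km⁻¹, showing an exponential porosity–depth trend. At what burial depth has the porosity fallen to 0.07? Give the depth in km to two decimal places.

3.74 km

Invert Athy's law: d = ln(n₀/n) / β
d = ln(0.61/0.07) / 0.579 = ln(8.714) / 0.579 = 2.1650 / 0.579 = 3.739 km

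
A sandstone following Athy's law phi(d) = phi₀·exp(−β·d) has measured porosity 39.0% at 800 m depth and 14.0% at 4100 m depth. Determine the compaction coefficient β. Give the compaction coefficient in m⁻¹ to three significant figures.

Working in km (1 km = 1000 m; β in km⁻¹ = β in m⁻¹ × 1000):
Athy: phi(d) = phi₀ e^(−βd) ⇒ phi₁/phi₂ = e^{β(d₂−d₁)} ⇒ β = ln(phi₁/phi₂)/(d₂−d₁)
β = ln(0.39/0.14) / (4.1 − 0.8) = ln(2.786) / 3.3 = 1.0245 / 3.3 = 0.3105 km⁻¹

0.000310 m⁻¹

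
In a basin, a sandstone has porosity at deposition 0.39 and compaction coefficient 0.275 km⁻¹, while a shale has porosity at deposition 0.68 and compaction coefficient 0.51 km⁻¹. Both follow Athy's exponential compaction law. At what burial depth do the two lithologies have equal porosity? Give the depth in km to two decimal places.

2.37 km

Set n₀ₐ e^(−kₐd) = n₀ᵦ e^(−kᵦd) ⇒ ln(n₀ₐ/n₀ᵦ) = (kₐ − kᵦ)·d
d = ln(0.39/0.68) / (0.275 − 0.51) = -0.5559 / -0.235 = 2.366 km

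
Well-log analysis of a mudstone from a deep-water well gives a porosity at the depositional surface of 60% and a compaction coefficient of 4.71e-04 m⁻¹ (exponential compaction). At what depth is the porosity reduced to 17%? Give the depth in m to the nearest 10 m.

2680 m

Working in km (1 km = 1000 m; k in km⁻¹ = k in m⁻¹ × 1000):
Invert Athy's law: z = ln(φ₀/φ) / k
z = ln(0.6/0.17) / 0.471 = ln(3.529) / 0.471 = 1.2611 / 0.471 = 2.678 km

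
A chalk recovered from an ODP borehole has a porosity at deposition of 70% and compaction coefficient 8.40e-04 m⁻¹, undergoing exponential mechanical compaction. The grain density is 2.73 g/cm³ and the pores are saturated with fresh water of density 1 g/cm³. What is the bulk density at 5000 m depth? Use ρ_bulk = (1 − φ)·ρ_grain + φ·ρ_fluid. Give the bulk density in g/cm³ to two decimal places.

2.71 g/cm³

Working in km (1 km = 1000 m; c in km⁻¹ = c in m⁻¹ × 1000):
Porosity at depth: φ = 0.7·exp(−0.84×5) = 0.7×0.0150 = 0.0105
Bulk density: ρ_b = (1−φ)ρ_g + φ·ρ_f = 0.9895×2.73 + 0.0105×1
       = 2.701 + 0.010 = 2.712 g/cm³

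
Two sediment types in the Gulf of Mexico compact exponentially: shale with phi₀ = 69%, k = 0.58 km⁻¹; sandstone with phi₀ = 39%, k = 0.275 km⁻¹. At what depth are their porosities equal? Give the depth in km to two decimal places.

1.87 km

Set phi₀ₐ e^(−kₐz) = phi₀ᵦ e^(−kᵦz) ⇒ ln(phi₀ₐ/phi₀ᵦ) = (kₐ − kᵦ)·z
z = ln(0.69/0.39) / (0.58 − 0.275) = 0.5705 / 0.305 = 1.871 km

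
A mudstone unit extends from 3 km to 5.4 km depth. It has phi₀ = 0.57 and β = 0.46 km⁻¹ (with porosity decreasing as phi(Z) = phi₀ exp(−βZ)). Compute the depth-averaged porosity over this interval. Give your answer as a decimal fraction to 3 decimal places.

⟨phi⟩ = (1/(Z₂−Z₁)) ∫ phi₀ e^(−βZ) dZ = phi₀·(e^(−β·Z₁) − e^(−β·Z₂)) / (β·(Z₂−Z₁))
e^(−0.46×3) = 0.2516; e^(−0.46×5.4) = 0.0834
⟨phi⟩ = 0.57 × (0.2516 − 0.0834) / (0.46 × 2.4) = 0.57 × 0.1523 = 0.0868

0.087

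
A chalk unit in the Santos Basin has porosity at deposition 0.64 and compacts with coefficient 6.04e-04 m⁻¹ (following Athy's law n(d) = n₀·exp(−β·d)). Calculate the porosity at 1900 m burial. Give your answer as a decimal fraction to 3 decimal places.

Working in km (1 km = 1000 m; β in km⁻¹ = β in m⁻¹ × 1000):
n = n₀·exp(−β·d) = 0.64 × exp(−0.604 × 1.9) = 0.64 × exp(−1.148)
  = 0.64 × 0.3174 = 0.2031

0.203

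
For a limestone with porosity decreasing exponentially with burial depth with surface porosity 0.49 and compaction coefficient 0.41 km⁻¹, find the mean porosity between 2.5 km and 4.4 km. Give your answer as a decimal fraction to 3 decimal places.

⟨φ⟩ = (1/(Z₂−Z₁)) ∫ φ₀ e^(−cZ) dZ = φ₀·(e^(−c·Z₁) − e^(−c·Z₂)) / (c·(Z₂−Z₁))
e^(−0.41×2.5) = 0.3588; e^(−0.41×4.4) = 0.1646
⟨φ⟩ = 0.49 × (0.3588 − 0.1646) / (0.41 × 1.9) = 0.49 × 0.2492 = 0.1221

0.122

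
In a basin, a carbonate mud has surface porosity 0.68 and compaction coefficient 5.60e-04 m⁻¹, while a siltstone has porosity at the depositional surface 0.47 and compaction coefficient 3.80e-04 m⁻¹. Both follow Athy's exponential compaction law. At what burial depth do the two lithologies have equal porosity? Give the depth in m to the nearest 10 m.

Working in km (1 km = 1000 m; c in km⁻¹ = c in m⁻¹ × 1000):
Set φ₀ₐ e^(−cₐd) = φ₀ᵦ e^(−cᵦd) ⇒ ln(φ₀ₐ/φ₀ᵦ) = (cₐ − cᵦ)·d
d = ln(0.68/0.47) / (0.56 − 0.38) = 0.3694 / 0.18 = 2.052 km

2050 m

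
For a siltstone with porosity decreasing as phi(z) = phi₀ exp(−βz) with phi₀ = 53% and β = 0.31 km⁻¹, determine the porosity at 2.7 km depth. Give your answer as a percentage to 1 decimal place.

22.9%

phi = phi₀·exp(−β·z) = 0.53 × exp(−0.31 × 2.7) = 0.53 × exp(−0.837)
  = 0.53 × 0.4330 = 0.2295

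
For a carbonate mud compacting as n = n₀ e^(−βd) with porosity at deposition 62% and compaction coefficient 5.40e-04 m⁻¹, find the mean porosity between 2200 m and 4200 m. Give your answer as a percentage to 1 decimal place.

Working in km (1 km = 1000 m; β in km⁻¹ = β in m⁻¹ × 1000):
⟨n⟩ = (1/(d₂−d₁)) ∫ n₀ e^(−βd) dd = n₀·(e^(−β·d₁) − e^(−β·d₂)) / (β·(d₂−d₁))
e^(−0.54×2.2) = 0.3048; e^(−0.54×4.2) = 0.1035
⟨n⟩ = 0.62 × (0.3048 − 0.1035) / (0.54 × 2) = 0.62 × 0.1864 = 0.1156

11.6%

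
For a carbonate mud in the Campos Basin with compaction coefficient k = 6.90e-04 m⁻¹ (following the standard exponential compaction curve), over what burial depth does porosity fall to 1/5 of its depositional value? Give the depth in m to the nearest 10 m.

2330 m

Working in km (1 km = 1000 m; k in km⁻¹ = k in m⁻¹ × 1000):
phi/phi₀ = 1/5 ⇒ exp(−k·d) = 1/5 ⇒ d = ln(5) / k
d = 1.6094 / 0.69 = 2.333 km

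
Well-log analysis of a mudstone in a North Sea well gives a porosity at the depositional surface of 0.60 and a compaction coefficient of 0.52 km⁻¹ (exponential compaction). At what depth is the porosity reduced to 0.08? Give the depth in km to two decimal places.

3.87 km

Invert Athy's law: d = ln(φ₀/φ) / k
d = ln(0.6/0.08) / 0.52 = ln(7.5) / 0.52 = 2.0149 / 0.52 = 3.875 km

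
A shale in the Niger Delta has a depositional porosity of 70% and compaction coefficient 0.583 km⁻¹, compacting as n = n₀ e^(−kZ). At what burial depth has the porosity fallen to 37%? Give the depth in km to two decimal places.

1.09 km

Invert Athy's law: Z = ln(n₀/n) / k
Z = ln(0.7/0.37) / 0.583 = ln(1.892) / 0.583 = 0.6376 / 0.583 = 1.094 km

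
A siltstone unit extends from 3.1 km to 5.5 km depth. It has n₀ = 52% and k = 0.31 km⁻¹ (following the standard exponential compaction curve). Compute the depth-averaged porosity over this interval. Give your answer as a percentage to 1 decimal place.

14.0%

⟨n⟩ = (1/(d₂−d₁)) ∫ n₀ e^(−kd) dd = n₀·(e^(−k·d₁) − e^(−k·d₂)) / (k·(d₂−d₁))
e^(−0.31×3.1) = 0.3825; e^(−0.31×5.5) = 0.1818
⟨n⟩ = 0.52 × (0.3825 − 0.1818) / (0.31 × 2.4) = 0.52 × 0.2698 = 0.1403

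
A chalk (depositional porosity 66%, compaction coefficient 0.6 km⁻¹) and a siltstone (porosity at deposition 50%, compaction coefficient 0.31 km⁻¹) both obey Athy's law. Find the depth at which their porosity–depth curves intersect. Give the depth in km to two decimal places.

Set n₀ₐ e^(−βₐd) = n₀ᵦ e^(−βᵦd) ⇒ ln(n₀ₐ/n₀ᵦ) = (βₐ − βᵦ)·d
d = ln(0.66/0.5) / (0.6 − 0.31) = 0.2776 / 0.29 = 0.957 km

0.96 km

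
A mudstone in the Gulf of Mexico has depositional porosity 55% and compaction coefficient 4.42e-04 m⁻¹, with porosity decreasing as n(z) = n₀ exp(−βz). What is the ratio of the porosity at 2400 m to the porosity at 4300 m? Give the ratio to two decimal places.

2.32

Working in km (1 km = 1000 m; β in km⁻¹ = β in m⁻¹ × 1000):
n(z₁)/n(z₂) = e^(−β·z₁)/e^(−β·z₂) = e^{β(z₂−z₁)}
= exp(0.442 × 1.9) = exp(0.8398) = 2.3159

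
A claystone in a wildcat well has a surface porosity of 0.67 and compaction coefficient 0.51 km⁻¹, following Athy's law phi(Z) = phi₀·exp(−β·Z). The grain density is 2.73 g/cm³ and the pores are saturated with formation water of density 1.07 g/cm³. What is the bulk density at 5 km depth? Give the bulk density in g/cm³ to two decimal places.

2.64 g/cm³

Porosity at depth: phi = 0.67·exp(−0.51×5) = 0.67×0.0781 = 0.0523
Bulk density: ρ_b = (1−phi)ρ_g + phi·ρ_f = 0.9477×2.73 + 0.0523×1.07
       = 2.587 + 0.056 = 2.643 g/cm³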